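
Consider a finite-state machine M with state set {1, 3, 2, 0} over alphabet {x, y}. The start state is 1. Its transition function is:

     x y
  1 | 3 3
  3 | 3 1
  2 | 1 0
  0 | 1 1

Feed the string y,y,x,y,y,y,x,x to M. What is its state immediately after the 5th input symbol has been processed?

3

Trace: 1 -y-> 3 -y-> 1 -x-> 3 -y-> 1 -y-> 3
After 5 symbols: 3.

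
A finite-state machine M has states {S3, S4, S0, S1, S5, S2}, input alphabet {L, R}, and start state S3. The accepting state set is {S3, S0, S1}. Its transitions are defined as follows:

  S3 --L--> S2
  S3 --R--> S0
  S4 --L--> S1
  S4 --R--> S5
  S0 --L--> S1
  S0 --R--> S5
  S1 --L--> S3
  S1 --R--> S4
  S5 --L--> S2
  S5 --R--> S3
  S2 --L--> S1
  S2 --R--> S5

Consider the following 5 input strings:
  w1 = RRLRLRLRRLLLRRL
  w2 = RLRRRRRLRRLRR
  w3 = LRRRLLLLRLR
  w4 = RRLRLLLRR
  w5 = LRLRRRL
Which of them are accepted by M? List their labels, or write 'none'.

w1:
  start at S3
  read 'R': S3 → S0
  read 'R': S0 → S5
  read 'L': S5 → S2
  read 'R': S2 → S5
  read 'L': S5 → S2
  read 'R': S2 → S5
  read 'L': S5 → S2
  read 'R': S2 → S5
  read 'R': S5 → S3
  read 'L': S3 → S2
  read 'L': S2 → S1
  read 'L': S1 → S3
  read 'R': S3 → S0
  read 'R': S0 → S5
  read 'L': S5 → S2
  end S2, rejected
w2:
  start at S3
  read 'R': S3 → S0
  read 'L': S0 → S1
  read 'R': S1 → S4
  read 'R': S4 → S5
  read 'R': S5 → S3
  read 'R': S3 → S0
  read 'R': S0 → S5
  read 'L': S5 → S2
  read 'R': S2 → S5
  read 'R': S5 → S3
  read 'L': S3 → S2
  read 'R': S2 → S5
  read 'R': S5 → S3
  end S3, accepted
w3:
  start at S3
  read 'L': S3 → S2
  read 'R': S2 → S5
  read 'R': S5 → S3
  read 'R': S3 → S0
  read 'L': S0 → S1
  read 'L': S1 → S3
  read 'L': S3 → S2
  read 'L': S2 → S1
  read 'R': S1 → S4
  read 'L': S4 → S1
  read 'R': S1 → S4
  end S4, rejected
w4:
  start at S3
  read 'R': S3 → S0
  read 'R': S0 → S5
  read 'L': S5 → S2
  read 'R': S2 → S5
  read 'L': S5 → S2
  read 'L': S2 → S1
  read 'L': S1 → S3
  read 'R': S3 → S0
  read 'R': S0 → S5
  end S5, rejected
w5:
  start at S3
  read 'L': S3 → S2
  read 'R': S2 → S5
  read 'L': S5 → S2
  read 'R': S2 → S5
  read 'R': S5 → S3
  read 'R': S3 → S0
  read 'L': S0 → S1
  end S1, accepted

w2, w5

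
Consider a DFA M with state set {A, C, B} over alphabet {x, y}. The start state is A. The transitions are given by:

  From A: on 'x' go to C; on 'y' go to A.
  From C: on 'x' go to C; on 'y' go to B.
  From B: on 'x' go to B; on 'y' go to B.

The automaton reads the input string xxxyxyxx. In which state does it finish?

A → C → C → C → B → B → B → B → B

B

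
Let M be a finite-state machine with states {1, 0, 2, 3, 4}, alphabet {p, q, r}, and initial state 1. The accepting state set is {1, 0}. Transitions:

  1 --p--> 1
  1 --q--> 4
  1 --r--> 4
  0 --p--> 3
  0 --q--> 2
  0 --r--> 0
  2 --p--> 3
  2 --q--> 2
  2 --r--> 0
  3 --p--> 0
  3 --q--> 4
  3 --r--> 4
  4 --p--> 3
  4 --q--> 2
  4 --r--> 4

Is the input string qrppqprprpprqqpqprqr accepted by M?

1 → 4 → 4 → 3 → 0 → 2 → 3 → 4 → 3 → 4 → 3 → 0 → 0 → 2 → 2 → 3 → 4 → 3 → 4 → 2 → 0
End state 0 is accepting.

Yes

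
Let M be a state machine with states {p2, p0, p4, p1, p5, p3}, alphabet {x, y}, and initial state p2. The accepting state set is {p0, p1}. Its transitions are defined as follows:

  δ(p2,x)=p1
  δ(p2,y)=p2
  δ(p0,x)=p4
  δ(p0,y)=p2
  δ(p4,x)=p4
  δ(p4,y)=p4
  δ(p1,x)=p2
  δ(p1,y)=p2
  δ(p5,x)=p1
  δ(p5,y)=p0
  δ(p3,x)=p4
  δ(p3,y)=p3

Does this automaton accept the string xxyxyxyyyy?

p2 → p1 → p2 → p2 → p1 → p2 → p1 → p2 → p2 → p2 → p2
End state p2 is not accepting.

No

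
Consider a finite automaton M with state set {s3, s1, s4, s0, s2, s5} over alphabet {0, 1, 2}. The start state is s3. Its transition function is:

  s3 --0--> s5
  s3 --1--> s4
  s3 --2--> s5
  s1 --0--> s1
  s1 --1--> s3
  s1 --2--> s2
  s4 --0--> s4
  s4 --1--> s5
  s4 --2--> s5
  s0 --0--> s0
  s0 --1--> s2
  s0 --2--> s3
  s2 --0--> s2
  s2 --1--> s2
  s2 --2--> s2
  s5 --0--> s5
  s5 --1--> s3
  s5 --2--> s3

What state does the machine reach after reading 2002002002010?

s5

s3 → s5 → s5 → s5 → s3 → s5 → s5 → s3 → s5 → s5 → s3 → s5 → s3 → s5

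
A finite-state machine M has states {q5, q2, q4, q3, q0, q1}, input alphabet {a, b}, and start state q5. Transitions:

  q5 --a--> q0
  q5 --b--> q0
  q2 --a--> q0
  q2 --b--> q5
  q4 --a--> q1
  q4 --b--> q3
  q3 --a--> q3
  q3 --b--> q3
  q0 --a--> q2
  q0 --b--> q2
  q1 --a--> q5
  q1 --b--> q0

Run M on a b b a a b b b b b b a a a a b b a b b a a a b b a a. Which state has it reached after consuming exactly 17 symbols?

q0

q5 → q0 → q2 → q5 → q0 → q2 → q5 → q0 → q2 → q5 → q0 → q2 → q0 → q2 → q0 → q2 → q5 → q0
After 17 symbols: q0.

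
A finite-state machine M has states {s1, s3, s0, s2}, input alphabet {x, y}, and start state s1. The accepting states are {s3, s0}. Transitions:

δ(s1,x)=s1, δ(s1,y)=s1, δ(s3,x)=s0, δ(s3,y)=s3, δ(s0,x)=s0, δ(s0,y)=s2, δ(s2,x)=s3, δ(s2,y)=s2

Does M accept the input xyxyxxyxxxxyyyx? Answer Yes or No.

start at s1
read 'x': s1 → s1
read 'y': s1 → s1
read 'x': s1 → s1
read 'y': s1 → s1
read 'x': s1 → s1
read 'x': s1 → s1
read 'y': s1 → s1
read 'x': s1 → s1
read 'x': s1 → s1
read 'x': s1 → s1
read 'x': s1 → s1
read 'y': s1 → s1
read 'y': s1 → s1
read 'y': s1 → s1
read 'x': s1 → s1
End state s1 is not accepting.

No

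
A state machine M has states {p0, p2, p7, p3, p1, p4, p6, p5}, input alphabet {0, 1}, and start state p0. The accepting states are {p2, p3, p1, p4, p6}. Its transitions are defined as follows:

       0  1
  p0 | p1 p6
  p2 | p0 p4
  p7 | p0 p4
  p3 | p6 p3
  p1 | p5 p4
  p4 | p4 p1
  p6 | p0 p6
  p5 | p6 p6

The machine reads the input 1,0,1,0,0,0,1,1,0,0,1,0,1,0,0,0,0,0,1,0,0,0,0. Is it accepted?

start at p0
read '1': p0 → p6
read '0': p6 → p0
read '1': p0 → p6
read '0': p6 → p0
read '0': p0 → p1
read '0': p1 → p5
read '1': p5 → p6
read '1': p6 → p6
read '0': p6 → p0
read '0': p0 → p1
read '1': p1 → p4
read '0': p4 → p4
read '1': p4 → p1
read '0': p1 → p5
read '0': p5 → p6
read '0': p6 → p0
read '0': p0 → p1
read '0': p1 → p5
read '1': p5 → p6
read '0': p6 → p0
read '0': p0 → p1
read '0': p1 → p5
read '0': p5 → p6
End state p6 is accepting.

Yes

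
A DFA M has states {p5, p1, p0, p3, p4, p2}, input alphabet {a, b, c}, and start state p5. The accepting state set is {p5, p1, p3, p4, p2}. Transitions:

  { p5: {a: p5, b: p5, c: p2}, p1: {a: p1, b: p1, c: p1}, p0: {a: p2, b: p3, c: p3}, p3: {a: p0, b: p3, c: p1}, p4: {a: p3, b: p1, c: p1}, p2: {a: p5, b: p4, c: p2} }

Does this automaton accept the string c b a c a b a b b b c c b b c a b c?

Yes

Trace: p5 -c-> p2 -b-> p4 -a-> p3 -c-> p1 -a-> p1 -b-> p1 -a-> p1 -b-> p1 -b-> p1 -b-> p1 -c-> p1 -c-> p1 -b-> p1 -b-> p1 -c-> p1 -a-> p1 -b-> p1 -c-> p1
End state p1 is accepting.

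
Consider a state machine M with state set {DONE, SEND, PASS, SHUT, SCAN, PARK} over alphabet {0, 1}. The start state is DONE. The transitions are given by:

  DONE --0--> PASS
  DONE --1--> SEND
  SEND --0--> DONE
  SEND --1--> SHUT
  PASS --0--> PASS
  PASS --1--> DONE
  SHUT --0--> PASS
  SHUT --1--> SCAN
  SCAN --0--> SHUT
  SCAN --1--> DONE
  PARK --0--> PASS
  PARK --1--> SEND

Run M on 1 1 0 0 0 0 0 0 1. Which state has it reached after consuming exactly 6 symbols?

DONE → SEND → SHUT → PASS → PASS → PASS → PASS
After 6 symbols: PASS.

PASS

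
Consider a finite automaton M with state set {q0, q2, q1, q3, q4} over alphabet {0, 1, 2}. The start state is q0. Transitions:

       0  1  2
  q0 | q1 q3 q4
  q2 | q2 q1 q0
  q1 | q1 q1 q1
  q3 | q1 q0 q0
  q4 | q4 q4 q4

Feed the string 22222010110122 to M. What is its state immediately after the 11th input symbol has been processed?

start at q0
read '2': q0 → q4
read '2': q4 → q4
read '2': q4 → q4
read '2': q4 → q4
read '2': q4 → q4
read '0': q4 → q4
read '1': q4 → q4
read '0': q4 → q4
read '1': q4 → q4
read '1': q4 → q4
read '0': q4 → q4
After 11 symbols: q4.

q4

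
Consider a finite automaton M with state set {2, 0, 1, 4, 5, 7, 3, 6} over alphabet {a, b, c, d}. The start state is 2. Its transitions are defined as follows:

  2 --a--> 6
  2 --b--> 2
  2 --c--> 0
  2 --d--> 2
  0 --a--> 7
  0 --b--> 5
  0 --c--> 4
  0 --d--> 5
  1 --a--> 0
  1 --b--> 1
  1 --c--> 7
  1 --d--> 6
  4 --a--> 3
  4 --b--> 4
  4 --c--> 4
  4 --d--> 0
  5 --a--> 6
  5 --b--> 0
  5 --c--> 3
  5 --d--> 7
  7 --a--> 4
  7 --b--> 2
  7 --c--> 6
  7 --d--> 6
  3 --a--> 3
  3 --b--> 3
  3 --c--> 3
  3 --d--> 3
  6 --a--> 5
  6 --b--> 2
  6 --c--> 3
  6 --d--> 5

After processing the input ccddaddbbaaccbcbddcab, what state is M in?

3

2 → 0 → 4 → 0 → 5 → 6 → 5 → 7 → 2 → 2 → 6 → 5 → 3 → 3 → 3 → 3 → 3 → 3 → 3 → 3 → 3 → 3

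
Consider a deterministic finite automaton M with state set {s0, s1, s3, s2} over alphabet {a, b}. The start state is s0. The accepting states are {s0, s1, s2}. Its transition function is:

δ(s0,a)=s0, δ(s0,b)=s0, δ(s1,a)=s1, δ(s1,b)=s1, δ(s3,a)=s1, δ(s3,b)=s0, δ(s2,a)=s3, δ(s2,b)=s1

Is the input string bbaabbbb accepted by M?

Yes

Trace: s0 -b-> s0 -b-> s0 -a-> s0 -a-> s0 -b-> s0 -b-> s0 -b-> s0 -b-> s0
End state s0 is accepting.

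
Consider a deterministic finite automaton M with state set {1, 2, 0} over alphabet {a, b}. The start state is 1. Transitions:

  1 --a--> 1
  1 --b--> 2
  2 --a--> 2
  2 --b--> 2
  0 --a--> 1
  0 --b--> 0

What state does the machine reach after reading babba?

2

1 → 2 → 2 → 2 → 2 → 2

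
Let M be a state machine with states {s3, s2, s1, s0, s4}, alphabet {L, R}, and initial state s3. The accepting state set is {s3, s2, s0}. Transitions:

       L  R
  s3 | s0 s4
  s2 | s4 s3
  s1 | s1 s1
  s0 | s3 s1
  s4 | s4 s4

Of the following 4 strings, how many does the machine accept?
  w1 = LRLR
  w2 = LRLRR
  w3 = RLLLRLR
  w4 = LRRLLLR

0

w1: Trace: s3 -L-> s0 -R-> s1 -L-> s1 -R-> s1  → end s1, rejected
w2: Trace: s3 -L-> s0 -R-> s1 -L-> s1 -R-> s1 -R-> s1  → end s1, rejected
w3: Trace: s3 -R-> s4 -L-> s4 -L-> s4 -L-> s4 -R-> s4 -L-> s4 -R-> s4  → end s4, rejected
w4: Trace: s3 -L-> s0 -R-> s1 -R-> s1 -L-> s1 -L-> s1 -L-> s1 -R-> s1  → end s1, rejected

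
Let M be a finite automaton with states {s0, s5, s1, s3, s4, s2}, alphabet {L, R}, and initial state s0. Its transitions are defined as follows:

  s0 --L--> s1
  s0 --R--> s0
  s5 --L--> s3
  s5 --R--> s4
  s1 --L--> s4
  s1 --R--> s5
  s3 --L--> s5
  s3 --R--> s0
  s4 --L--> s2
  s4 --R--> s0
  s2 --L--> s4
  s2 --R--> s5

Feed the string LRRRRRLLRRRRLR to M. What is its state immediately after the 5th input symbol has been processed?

start at s0
read 'L': s0 → s1
read 'R': s1 → s5
read 'R': s5 → s4
read 'R': s4 → s0
read 'R': s0 → s0
After 5 symbols: s0.

s0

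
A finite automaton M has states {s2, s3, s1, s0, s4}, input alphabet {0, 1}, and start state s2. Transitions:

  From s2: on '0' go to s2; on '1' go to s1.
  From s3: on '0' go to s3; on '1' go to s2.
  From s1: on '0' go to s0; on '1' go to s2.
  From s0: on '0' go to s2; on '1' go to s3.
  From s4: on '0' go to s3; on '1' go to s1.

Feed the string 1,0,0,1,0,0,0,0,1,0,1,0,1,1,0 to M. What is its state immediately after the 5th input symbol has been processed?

s0

Trace: s2 -1-> s1 -0-> s0 -0-> s2 -1-> s1 -0-> s0
After 5 symbols: s0.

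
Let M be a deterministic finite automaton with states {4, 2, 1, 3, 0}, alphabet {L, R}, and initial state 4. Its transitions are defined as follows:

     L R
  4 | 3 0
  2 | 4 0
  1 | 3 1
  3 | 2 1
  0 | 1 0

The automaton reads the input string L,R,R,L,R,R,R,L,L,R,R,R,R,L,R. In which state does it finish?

1

start at 4
read 'L': 4 → 3
read 'R': 3 → 1
read 'R': 1 → 1
read 'L': 1 → 3
read 'R': 3 → 1
read 'R': 1 → 1
read 'R': 1 → 1
read 'L': 1 → 3
read 'L': 3 → 2
read 'R': 2 → 0
read 'R': 0 → 0
read 'R': 0 → 0
read 'R': 0 → 0
read 'L': 0 → 1
read 'R': 1 → 1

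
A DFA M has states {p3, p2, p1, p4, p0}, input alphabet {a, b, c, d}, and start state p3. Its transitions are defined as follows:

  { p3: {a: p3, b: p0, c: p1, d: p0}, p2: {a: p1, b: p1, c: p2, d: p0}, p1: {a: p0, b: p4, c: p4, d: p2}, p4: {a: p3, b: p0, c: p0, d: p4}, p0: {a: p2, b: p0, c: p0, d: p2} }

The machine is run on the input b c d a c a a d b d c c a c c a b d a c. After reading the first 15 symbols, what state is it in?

p0

Trace: p3 -b-> p0 -c-> p0 -d-> p2 -a-> p1 -c-> p4 -a-> p3 -a-> p3 -d-> p0 -b-> p0 -d-> p2 -c-> p2 -c-> p2 -a-> p1 -c-> p4 -c-> p0
After 15 symbols: p0.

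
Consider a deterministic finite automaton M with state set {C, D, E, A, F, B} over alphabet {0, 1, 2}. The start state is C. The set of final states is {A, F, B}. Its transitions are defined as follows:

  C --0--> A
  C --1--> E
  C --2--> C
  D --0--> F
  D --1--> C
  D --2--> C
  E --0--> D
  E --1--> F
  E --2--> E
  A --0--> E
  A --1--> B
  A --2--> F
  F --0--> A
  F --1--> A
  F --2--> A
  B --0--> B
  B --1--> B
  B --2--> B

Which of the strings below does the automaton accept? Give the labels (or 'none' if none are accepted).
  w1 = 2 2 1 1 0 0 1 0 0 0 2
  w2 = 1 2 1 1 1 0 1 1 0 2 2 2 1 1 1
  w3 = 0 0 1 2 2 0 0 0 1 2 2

w2

w1:
  start at C
  read '2': C → C
  read '2': C → C
  read '1': C → E
  read '1': E → F
  read '0': F → A
  read '0': A → E
  read '1': E → F
  read '0': F → A
  read '0': A → E
  read '0': E → D
  read '2': D → C
  end C, rejected
w2:
  start at C
  read '1': C → E
  read '2': E → E
  read '1': E → F
  read '1': F → A
  read '1': A → B
  read '0': B → B
  read '1': B → B
  read '1': B → B
  read '0': B → B
  read '2': B → B
  read '2': B → B
  read '2': B → B
  read '1': B → B
  read '1': B → B
  read '1': B → B
  end B, accepted
w3:
  start at C
  read '0': C → A
  read '0': A → E
  read '1': E → F
  read '2': F → A
  read '2': A → F
  read '0': F → A
  read '0': A → E
  read '0': E → D
  read '1': D → C
  read '2': C → C
  read '2': C → C
  end C, rejected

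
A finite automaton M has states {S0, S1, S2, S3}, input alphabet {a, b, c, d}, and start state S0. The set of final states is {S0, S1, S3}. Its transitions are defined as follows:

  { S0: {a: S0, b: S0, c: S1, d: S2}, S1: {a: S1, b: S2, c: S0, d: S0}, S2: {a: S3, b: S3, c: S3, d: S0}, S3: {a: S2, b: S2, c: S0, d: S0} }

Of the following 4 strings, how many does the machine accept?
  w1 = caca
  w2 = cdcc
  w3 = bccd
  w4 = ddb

3

w1:
  start at S0
  read 'c': S0 → S1
  read 'a': S1 → S1
  read 'c': S1 → S0
  read 'a': S0 → S0
  end S0, accepted
w2:
  start at S0
  read 'c': S0 → S1
  read 'd': S1 → S0
  read 'c': S0 → S1
  read 'c': S1 → S0
  end S0, accepted
w3:
  start at S0
  read 'b': S0 → S0
  read 'c': S0 → S1
  read 'c': S1 → S0
  read 'd': S0 → S2
  end S2, rejected
w4:
  start at S0
  read 'd': S0 → S2
  read 'd': S2 → S0
  read 'b': S0 → S0
  end S0, accepted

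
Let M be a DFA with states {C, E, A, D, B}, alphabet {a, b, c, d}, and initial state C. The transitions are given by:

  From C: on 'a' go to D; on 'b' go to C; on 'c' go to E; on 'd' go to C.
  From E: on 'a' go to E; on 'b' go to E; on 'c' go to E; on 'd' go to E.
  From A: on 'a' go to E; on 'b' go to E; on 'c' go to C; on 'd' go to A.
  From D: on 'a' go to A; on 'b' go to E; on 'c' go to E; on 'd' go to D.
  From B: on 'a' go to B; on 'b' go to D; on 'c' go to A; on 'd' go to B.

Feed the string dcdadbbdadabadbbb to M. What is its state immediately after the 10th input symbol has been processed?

E

Trace: C -d-> C -c-> E -d-> E -a-> E -d-> E -b-> E -b-> E -d-> E -a-> E -d-> E
After 10 symbols: E.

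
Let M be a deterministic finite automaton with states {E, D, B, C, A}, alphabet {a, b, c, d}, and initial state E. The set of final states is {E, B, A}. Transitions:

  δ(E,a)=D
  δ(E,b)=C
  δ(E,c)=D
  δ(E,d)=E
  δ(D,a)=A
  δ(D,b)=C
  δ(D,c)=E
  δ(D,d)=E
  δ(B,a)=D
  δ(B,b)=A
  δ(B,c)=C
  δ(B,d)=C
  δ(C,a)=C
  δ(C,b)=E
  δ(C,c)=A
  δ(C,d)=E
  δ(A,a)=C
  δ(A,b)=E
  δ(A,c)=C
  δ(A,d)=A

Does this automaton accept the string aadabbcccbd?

Yes

start at E
read 'a': E → D
read 'a': D → A
read 'd': A → A
read 'a': A → C
read 'b': C → E
read 'b': E → C
read 'c': C → A
read 'c': A → C
read 'c': C → A
read 'b': A → E
read 'd': E → E
End state E is accepting.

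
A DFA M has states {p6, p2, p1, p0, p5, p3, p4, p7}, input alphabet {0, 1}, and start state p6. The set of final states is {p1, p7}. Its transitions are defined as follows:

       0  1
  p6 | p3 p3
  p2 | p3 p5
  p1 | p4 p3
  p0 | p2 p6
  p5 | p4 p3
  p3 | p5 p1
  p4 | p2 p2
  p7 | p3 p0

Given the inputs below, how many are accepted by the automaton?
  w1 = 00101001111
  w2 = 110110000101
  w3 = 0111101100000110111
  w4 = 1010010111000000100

w1:
  start at p6
  read '0': p6 → p3
  read '0': p3 → p5
  read '1': p5 → p3
  read '0': p3 → p5
  read '1': p5 → p3
  read '0': p3 → p5
  read '0': p5 → p4
  read '1': p4 → p2
  read '1': p2 → p5
  read '1': p5 → p3
  read '1': p3 → p1
  end p1, accepted
w2:
  start at p6
  read '1': p6 → p3
  read '1': p3 → p1
  read '0': p1 → p4
  read '1': p4 → p2
  read '1': p2 → p5
  read '0': p5 → p4
  read '0': p4 → p2
  read '0': p2 → p3
  read '0': p3 → p5
  read '1': p5 → p3
  read '0': p3 → p5
  read '1': p5 → p3
  end p3, rejected
w3:
  start at p6
  read '0': p6 → p3
  read '1': p3 → p1
  read '1': p1 → p3
  read '1': p3 → p1
  read '1': p1 → p3
  read '0': p3 → p5
  read '1': p5 → p3
  read '1': p3 → p1
  read '0': p1 → p4
  read '0': p4 → p2
  read '0': p2 → p3
  read '0': p3 → p5
  read '0': p5 → p4
  read '1': p4 → p2
  read '1': p2 → p5
  read '0': p5 → p4
  read '1': p4 → p2
  read '1': p2 → p5
  read '1': p5 → p3
  end p3, rejected
w4:
  start at p6
  read '1': p6 → p3
  read '0': p3 → p5
  read '1': p5 → p3
  read '0': p3 → p5
  read '0': p5 → p4
  read '1': p4 → p2
  read '0': p2 → p3
  read '1': p3 → p1
  read '1': p1 → p3
  read '1': p3 → p1
  read '0': p1 → p4
  read '0': p4 → p2
  read '0': p2 → p3
  read '0': p3 → p5
  read '0': p5 → p4
  read '0': p4 → p2
  read '1': p2 → p5
  read '0': p5 → p4
  read '0': p4 → p2
  end p2, rejected

1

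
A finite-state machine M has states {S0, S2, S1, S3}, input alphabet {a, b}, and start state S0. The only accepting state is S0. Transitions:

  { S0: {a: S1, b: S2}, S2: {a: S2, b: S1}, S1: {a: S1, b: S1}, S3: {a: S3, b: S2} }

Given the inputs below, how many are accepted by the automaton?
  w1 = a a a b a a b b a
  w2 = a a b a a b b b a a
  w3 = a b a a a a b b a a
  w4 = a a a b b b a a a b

0

w1:
  start at S0
  read 'a': S0 → S1
  read 'a': S1 → S1
  read 'a': S1 → S1
  read 'b': S1 → S1
  read 'a': S1 → S1
  read 'a': S1 → S1
  read 'b': S1 → S1
  read 'b': S1 → S1
  read 'a': S1 → S1
  end S1, rejected
w2:
  start at S0
  read 'a': S0 → S1
  read 'a': S1 → S1
  read 'b': S1 → S1
  read 'a': S1 → S1
  read 'a': S1 → S1
  read 'b': S1 → S1
  read 'b': S1 → S1
  read 'b': S1 → S1
  read 'a': S1 → S1
  read 'a': S1 → S1
  end S1, rejected
w3:
  start at S0
  read 'a': S0 → S1
  read 'b': S1 → S1
  read 'a': S1 → S1
  read 'a': S1 → S1
  read 'a': S1 → S1
  read 'a': S1 → S1
  read 'b': S1 → S1
  read 'b': S1 → S1
  read 'a': S1 → S1
  read 'a': S1 → S1
  end S1, rejected
w4:
  start at S0
  read 'a': S0 → S1
  read 'a': S1 → S1
  read 'a': S1 → S1
  read 'b': S1 → S1
  read 'b': S1 → S1
  read 'b': S1 → S1
  read 'a': S1 → S1
  read 'a': S1 → S1
  read 'a': S1 → S1
  read 'b': S1 → S1
  end S1, rejected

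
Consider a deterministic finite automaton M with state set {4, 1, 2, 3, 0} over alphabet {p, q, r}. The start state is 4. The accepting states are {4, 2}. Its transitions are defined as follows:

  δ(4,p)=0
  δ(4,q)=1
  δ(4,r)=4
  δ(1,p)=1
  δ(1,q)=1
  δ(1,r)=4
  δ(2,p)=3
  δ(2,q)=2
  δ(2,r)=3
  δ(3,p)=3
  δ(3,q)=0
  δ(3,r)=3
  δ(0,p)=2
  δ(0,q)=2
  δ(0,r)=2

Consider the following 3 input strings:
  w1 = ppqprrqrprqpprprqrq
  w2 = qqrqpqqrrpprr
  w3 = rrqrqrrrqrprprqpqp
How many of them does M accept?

w1: Trace: 4 -p-> 0 -p-> 2 -q-> 2 -p-> 3 -r-> 3 -r-> 3 -q-> 0 -r-> 2 -p-> 3 -r-> 3 -q-> 0 -p-> 2 -p-> 3 -r-> 3 -p-> 3 -r-> 3 -q-> 0 -r-> 2 -q-> 2  → end 2, accepted
w2: Trace: 4 -q-> 1 -q-> 1 -r-> 4 -q-> 1 -p-> 1 -q-> 1 -q-> 1 -r-> 4 -r-> 4 -p-> 0 -p-> 2 -r-> 3 -r-> 3  → end 3, rejected
w3: Trace: 4 -r-> 4 -r-> 4 -q-> 1 -r-> 4 -q-> 1 -r-> 4 -r-> 4 -r-> 4 -q-> 1 -r-> 4 -p-> 0 -r-> 2 -p-> 3 -r-> 3 -q-> 0 -p-> 2 -q-> 2 -p-> 3  → end 3, rejected

1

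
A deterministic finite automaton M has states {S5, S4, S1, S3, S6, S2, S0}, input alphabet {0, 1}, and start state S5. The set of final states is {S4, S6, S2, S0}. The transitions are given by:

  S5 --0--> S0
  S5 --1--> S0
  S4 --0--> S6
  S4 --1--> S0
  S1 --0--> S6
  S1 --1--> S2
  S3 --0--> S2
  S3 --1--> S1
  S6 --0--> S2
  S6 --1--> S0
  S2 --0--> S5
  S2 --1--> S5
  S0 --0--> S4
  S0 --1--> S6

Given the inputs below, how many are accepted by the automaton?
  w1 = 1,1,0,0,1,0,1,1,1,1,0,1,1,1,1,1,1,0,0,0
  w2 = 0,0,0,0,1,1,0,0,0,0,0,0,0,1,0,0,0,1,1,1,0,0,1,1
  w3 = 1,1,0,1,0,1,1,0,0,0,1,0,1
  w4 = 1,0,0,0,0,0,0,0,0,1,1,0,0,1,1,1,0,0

w1: S5 → S0 → S6 → S2 → S5 → S0 → S4 → S0 → S6 → S0 → S6 → S2 → S5 → S0 → S6 → S0 → S6 → S0 → S4 → S6 → S2  → end S2, accepted
w2: S5 → S0 → S4 → S6 → S2 → S5 → S0 → S4 → S6 → S2 → S5 → S0 → S4 → S6 → S0 → S4 → S6 → S2 → S5 → S0 → S6 → S2 → S5 → S0 → S6  → end S6, accepted
w3: S5 → S0 → S6 → S2 → S5 → S0 → S6 → S0 → S4 → S6 → S2 → S5 → S0 → S6  → end S6, accepted
w4: S5 → S0 → S4 → S6 → S2 → S5 → S0 → S4 → S6 → S2 → S5 → S0 → S4 → S6 → S0 → S6 → S0 → S4 → S6  → end S6, accepted

4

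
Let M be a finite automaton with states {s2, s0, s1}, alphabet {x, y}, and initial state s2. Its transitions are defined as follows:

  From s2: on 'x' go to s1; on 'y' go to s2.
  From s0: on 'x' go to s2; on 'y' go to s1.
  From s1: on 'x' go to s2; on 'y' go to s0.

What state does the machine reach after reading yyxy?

start at s2
read 'y': s2 → s2
read 'y': s2 → s2
read 'x': s2 → s1
read 'y': s1 → s0

s0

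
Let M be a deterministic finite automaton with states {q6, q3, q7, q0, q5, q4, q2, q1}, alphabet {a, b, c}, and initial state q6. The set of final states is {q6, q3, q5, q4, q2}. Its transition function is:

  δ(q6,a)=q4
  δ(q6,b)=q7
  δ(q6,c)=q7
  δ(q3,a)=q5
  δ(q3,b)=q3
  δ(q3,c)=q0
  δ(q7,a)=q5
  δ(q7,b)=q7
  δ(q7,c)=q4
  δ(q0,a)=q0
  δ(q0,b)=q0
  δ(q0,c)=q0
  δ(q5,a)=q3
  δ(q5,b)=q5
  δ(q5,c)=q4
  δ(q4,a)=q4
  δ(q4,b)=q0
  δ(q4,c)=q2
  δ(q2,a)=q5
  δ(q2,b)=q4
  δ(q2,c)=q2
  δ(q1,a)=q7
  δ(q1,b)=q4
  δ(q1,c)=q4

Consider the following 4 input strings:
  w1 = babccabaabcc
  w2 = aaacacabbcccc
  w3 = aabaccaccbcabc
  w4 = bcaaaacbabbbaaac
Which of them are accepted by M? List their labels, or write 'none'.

w1

w1: Trace: q6 -b-> q7 -a-> q5 -b-> q5 -c-> q4 -c-> q2 -a-> q5 -b-> q5 -a-> q3 -a-> q5 -b-> q5 -c-> q4 -c-> q2  → end q2, accepted
w2: Trace: q6 -a-> q4 -a-> q4 -a-> q4 -c-> q2 -a-> q5 -c-> q4 -a-> q4 -b-> q0 -b-> q0 -c-> q0 -c-> q0 -c-> q0 -c-> q0  → end q0, rejected
w3: Trace: q6 -a-> q4 -a-> q4 -b-> q0 -a-> q0 -c-> q0 -c-> q0 -a-> q0 -c-> q0 -c-> q0 -b-> q0 -c-> q0 -a-> q0 -b-> q0 -c-> q0  → end q0, rejected
w4: Trace: q6 -b-> q7 -c-> q4 -a-> q4 -a-> q4 -a-> q4 -a-> q4 -c-> q2 -b-> q4 -a-> q4 -b-> q0 -b-> q0 -b-> q0 -a-> q0 -a-> q0 -a-> q0 -c-> q0  → end q0, rejected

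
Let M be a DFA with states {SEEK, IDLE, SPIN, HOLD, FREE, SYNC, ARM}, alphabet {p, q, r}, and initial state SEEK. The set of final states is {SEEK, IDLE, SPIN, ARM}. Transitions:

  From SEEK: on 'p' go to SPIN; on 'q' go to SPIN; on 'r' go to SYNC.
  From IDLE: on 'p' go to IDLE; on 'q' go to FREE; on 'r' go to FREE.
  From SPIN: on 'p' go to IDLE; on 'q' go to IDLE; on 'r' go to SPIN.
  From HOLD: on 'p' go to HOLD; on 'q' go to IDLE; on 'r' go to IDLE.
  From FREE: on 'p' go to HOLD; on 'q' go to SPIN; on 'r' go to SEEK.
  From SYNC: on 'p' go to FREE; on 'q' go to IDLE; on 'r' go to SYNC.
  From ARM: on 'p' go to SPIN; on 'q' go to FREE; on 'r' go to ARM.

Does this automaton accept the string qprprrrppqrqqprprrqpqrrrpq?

Yes

Trace: SEEK -q-> SPIN -p-> IDLE -r-> FREE -p-> HOLD -r-> IDLE -r-> FREE -r-> SEEK -p-> SPIN -p-> IDLE -q-> FREE -r-> SEEK -q-> SPIN -q-> IDLE -p-> IDLE -r-> FREE -p-> HOLD -r-> IDLE -r-> FREE -q-> SPIN -p-> IDLE -q-> FREE -r-> SEEK -r-> SYNC -r-> SYNC -p-> FREE -q-> SPIN
End state SPIN is accepting.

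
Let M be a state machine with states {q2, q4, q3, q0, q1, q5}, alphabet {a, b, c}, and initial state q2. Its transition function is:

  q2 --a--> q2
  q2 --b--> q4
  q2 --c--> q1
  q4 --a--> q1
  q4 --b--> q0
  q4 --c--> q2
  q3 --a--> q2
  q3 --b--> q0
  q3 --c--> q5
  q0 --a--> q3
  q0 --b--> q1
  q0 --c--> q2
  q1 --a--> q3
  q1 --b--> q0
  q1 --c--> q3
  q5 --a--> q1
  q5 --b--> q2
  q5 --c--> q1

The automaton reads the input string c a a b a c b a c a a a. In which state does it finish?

q2

Trace: q2 -c-> q1 -a-> q3 -a-> q2 -b-> q4 -a-> q1 -c-> q3 -b-> q0 -a-> q3 -c-> q5 -a-> q1 -a-> q3 -a-> q2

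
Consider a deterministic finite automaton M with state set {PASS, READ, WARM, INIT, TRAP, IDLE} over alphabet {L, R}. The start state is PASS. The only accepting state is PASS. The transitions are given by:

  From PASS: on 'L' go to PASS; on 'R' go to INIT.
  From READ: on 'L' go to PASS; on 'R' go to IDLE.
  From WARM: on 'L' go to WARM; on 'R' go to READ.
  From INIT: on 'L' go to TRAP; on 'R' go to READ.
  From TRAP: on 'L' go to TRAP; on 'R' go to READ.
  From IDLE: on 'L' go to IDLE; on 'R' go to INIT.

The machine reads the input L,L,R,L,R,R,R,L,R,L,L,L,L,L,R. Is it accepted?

PASS → PASS → PASS → INIT → TRAP → READ → IDLE → INIT → TRAP → READ → PASS → PASS → PASS → PASS → PASS → INIT
End state INIT is not accepting.

No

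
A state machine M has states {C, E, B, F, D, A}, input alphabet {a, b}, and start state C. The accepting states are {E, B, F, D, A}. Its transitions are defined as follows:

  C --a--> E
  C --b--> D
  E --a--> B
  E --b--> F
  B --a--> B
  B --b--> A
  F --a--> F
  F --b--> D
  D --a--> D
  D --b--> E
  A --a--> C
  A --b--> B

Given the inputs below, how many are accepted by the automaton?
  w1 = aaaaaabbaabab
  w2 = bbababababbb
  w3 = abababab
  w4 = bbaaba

w1: C → E → B → B → B → B → B → A → B → B → B → A → C → D  → end D, accepted
w2: C → D → E → B → A → C → D → D → E → B → A → B → A  → end A, accepted
w3: C → E → F → F → D → D → E → B → A  → end A, accepted
w4: C → D → E → B → B → A → C  → end C, rejected

3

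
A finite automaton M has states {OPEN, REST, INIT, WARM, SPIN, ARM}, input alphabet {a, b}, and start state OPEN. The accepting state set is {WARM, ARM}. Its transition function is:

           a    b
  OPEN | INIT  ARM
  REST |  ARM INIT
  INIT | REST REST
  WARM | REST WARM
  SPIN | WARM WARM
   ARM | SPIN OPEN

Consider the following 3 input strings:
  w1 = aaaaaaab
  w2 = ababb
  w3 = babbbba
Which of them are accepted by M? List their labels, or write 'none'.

w2

w1:
  start at OPEN
  read 'a': OPEN → INIT
  read 'a': INIT → REST
  read 'a': REST → ARM
  read 'a': ARM → SPIN
  read 'a': SPIN → WARM
  read 'a': WARM → REST
  read 'a': REST → ARM
  read 'b': ARM → OPEN
  end OPEN, rejected
w2:
  start at OPEN
  read 'a': OPEN → INIT
  read 'b': INIT → REST
  read 'a': REST → ARM
  read 'b': ARM → OPEN
  read 'b': OPEN → ARM
  end ARM, accepted
w3:
  start at OPEN
  read 'b': OPEN → ARM
  read 'a': ARM → SPIN
  read 'b': SPIN → WARM
  read 'b': WARM → WARM
  read 'b': WARM → WARM
  read 'b': WARM → WARM
  read 'a': WARM → REST
  end REST, rejected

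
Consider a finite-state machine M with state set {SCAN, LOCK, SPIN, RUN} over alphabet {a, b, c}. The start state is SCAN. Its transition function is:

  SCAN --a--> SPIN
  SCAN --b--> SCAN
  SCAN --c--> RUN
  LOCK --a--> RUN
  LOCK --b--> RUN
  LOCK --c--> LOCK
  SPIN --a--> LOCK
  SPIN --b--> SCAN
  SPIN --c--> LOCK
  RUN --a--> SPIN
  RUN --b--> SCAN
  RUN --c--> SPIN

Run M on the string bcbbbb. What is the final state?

SCAN

SCAN → SCAN → RUN → SCAN → SCAN → SCAN → SCAN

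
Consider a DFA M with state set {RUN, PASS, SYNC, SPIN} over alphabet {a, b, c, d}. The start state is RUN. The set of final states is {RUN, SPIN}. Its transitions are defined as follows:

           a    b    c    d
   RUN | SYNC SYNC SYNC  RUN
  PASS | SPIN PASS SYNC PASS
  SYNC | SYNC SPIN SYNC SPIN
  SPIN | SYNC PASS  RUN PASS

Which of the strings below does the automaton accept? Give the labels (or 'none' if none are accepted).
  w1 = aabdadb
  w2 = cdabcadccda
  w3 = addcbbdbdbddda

w3

w1:
  start at RUN
  read 'a': RUN → SYNC
  read 'a': SYNC → SYNC
  read 'b': SYNC → SPIN
  read 'd': SPIN → PASS
  read 'a': PASS → SPIN
  read 'd': SPIN → PASS
  read 'b': PASS → PASS
  end PASS, rejected
w2:
  start at RUN
  read 'c': RUN → SYNC
  read 'd': SYNC → SPIN
  read 'a': SPIN → SYNC
  read 'b': SYNC → SPIN
  read 'c': SPIN → RUN
  read 'a': RUN → SYNC
  read 'd': SYNC → SPIN
  read 'c': SPIN → RUN
  read 'c': RUN → SYNC
  read 'd': SYNC → SPIN
  read 'a': SPIN → SYNC
  end SYNC, rejected
w3:
  start at RUN
  read 'a': RUN → SYNC
  read 'd': SYNC → SPIN
  read 'd': SPIN → PASS
  read 'c': PASS → SYNC
  read 'b': SYNC → SPIN
  read 'b': SPIN → PASS
  read 'd': PASS → PASS
  read 'b': PASS → PASS
  read 'd': PASS → PASS
  read 'b': PASS → PASS
  read 'd': PASS → PASS
  read 'd': PASS → PASS
  read 'd': PASS → PASS
  read 'a': PASS → SPIN
  end SPIN, accepted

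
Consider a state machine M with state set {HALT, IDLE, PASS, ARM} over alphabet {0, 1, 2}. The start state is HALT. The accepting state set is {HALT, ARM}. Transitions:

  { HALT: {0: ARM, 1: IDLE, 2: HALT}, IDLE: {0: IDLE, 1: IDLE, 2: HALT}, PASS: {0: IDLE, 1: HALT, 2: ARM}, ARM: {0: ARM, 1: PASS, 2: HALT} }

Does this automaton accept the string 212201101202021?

No

HALT → HALT → IDLE → HALT → HALT → ARM → PASS → HALT → ARM → PASS → ARM → ARM → HALT → ARM → HALT → IDLE
End state IDLE is not accepting.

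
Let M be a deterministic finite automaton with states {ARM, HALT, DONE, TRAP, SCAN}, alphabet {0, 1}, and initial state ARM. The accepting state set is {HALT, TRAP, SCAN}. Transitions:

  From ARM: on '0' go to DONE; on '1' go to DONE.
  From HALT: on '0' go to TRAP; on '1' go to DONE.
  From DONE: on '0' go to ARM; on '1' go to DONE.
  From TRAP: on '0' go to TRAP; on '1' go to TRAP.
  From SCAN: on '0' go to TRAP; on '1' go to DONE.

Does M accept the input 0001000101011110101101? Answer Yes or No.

No

Trace: ARM -0-> DONE -0-> ARM -0-> DONE -1-> DONE -0-> ARM -0-> DONE -0-> ARM -1-> DONE -0-> ARM -1-> DONE -0-> ARM -1-> DONE -1-> DONE -1-> DONE -1-> DONE -0-> ARM -1-> DONE -0-> ARM -1-> DONE -1-> DONE -0-> ARM -1-> DONE
End state DONE is not accepting.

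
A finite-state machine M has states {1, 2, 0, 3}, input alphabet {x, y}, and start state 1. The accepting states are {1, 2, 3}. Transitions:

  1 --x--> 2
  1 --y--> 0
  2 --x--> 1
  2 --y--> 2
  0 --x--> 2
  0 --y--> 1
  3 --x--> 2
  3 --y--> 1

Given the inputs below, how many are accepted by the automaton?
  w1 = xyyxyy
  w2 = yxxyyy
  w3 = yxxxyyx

w1: Trace: 1 -x-> 2 -y-> 2 -y-> 2 -x-> 1 -y-> 0 -y-> 1  → end 1, accepted
w2: Trace: 1 -y-> 0 -x-> 2 -x-> 1 -y-> 0 -y-> 1 -y-> 0  → end 0, rejected
w3: Trace: 1 -y-> 0 -x-> 2 -x-> 1 -x-> 2 -y-> 2 -y-> 2 -x-> 1  → end 1, accepted

2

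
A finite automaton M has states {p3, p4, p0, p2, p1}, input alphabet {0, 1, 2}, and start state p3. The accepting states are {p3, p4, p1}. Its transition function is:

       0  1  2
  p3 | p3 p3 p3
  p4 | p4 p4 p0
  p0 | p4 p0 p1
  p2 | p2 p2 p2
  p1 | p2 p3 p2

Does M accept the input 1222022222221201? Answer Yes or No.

Yes

Trace: p3 -1-> p3 -2-> p3 -2-> p3 -2-> p3 -0-> p3 -2-> p3 -2-> p3 -2-> p3 -2-> p3 -2-> p3 -2-> p3 -2-> p3 -1-> p3 -2-> p3 -0-> p3 -1-> p3
End state p3 is accepting.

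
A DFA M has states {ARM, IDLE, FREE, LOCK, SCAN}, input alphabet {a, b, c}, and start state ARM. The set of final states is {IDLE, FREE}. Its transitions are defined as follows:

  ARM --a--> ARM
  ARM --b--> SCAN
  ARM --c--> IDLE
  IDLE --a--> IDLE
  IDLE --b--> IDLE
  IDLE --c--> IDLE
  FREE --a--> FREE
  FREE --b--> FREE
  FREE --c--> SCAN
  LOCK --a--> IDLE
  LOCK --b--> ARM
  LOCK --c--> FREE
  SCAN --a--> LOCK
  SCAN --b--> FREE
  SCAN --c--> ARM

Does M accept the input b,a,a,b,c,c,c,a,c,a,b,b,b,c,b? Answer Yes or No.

Yes

ARM → SCAN → LOCK → IDLE → IDLE → IDLE → IDLE → IDLE → IDLE → IDLE → IDLE → IDLE → IDLE → IDLE → IDLE → IDLE
End state IDLE is accepting.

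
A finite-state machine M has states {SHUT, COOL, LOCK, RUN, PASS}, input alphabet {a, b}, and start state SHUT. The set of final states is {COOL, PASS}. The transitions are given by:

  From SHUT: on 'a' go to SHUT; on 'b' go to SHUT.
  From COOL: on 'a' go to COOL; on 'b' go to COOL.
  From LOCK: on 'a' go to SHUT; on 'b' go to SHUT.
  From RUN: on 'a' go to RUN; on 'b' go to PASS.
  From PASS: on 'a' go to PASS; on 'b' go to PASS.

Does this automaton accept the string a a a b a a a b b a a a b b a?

start at SHUT
read 'a': SHUT → SHUT
read 'a': SHUT → SHUT
read 'a': SHUT → SHUT
read 'b': SHUT → SHUT
read 'a': SHUT → SHUT
read 'a': SHUT → SHUT
read 'a': SHUT → SHUT
read 'b': SHUT → SHUT
read 'b': SHUT → SHUT
read 'a': SHUT → SHUT
read 'a': SHUT → SHUT
read 'a': SHUT → SHUT
read 'b': SHUT → SHUT
read 'b': SHUT → SHUT
read 'a': SHUT → SHUT
End state SHUT is not accepting.

No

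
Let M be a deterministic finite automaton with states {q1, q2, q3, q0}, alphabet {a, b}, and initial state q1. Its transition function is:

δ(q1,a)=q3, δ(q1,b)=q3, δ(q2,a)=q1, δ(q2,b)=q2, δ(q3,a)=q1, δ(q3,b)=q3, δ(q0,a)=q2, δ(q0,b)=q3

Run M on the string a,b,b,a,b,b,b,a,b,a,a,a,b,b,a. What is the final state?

start at q1
read 'a': q1 → q3
read 'b': q3 → q3
read 'b': q3 → q3
read 'a': q3 → q1
read 'b': q1 → q3
read 'b': q3 → q3
read 'b': q3 → q3
read 'a': q3 → q1
read 'b': q1 → q3
read 'a': q3 → q1
read 'a': q1 → q3
read 'a': q3 → q1
read 'b': q1 → q3
read 'b': q3 → q3
read 'a': q3 → q1

q1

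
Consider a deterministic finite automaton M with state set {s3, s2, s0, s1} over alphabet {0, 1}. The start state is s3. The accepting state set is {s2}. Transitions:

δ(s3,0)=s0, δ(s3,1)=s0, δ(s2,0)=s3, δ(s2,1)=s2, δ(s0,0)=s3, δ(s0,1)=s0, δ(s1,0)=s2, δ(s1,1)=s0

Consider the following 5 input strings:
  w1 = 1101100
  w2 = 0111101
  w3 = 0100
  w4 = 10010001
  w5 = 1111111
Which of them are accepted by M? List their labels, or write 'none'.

w1:
  start at s3
  read '1': s3 → s0
  read '1': s0 → s0
  read '0': s0 → s3
  read '1': s3 → s0
  read '1': s0 → s0
  read '0': s0 → s3
  read '0': s3 → s0
  end s0, rejected
w2:
  start at s3
  read '0': s3 → s0
  read '1': s0 → s0
  read '1': s0 → s0
  read '1': s0 → s0
  read '1': s0 → s0
  read '0': s0 → s3
  read '1': s3 → s0
  end s0, rejected
w3:
  start at s3
  read '0': s3 → s0
  read '1': s0 → s0
  read '0': s0 → s3
  read '0': s3 → s0
  end s0, rejected
w4:
  start at s3
  read '1': s3 → s0
  read '0': s0 → s3
  read '0': s3 → s0
  read '1': s0 → s0
  read '0': s0 → s3
  read '0': s3 → s0
  read '0': s0 → s3
  read '1': s3 → s0
  end s0, rejected
w5:
  start at s3
  read '1': s3 → s0
  read '1': s0 → s0
  read '1': s0 → s0
  read '1': s0 → s0
  read '1': s0 → s0
  read '1': s0 → s0
  read '1': s0 → s0
  end s0, rejected

none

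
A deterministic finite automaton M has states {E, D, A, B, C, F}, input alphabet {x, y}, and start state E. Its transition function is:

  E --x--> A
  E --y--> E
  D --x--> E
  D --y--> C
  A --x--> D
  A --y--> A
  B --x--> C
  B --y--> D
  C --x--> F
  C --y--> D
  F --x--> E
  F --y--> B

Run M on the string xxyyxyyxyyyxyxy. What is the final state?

start at E
read 'x': E → A
read 'x': A → D
read 'y': D → C
read 'y': C → D
read 'x': D → E
read 'y': E → E
read 'y': E → E
read 'x': E → A
read 'y': A → A
read 'y': A → A
read 'y': A → A
read 'x': A → D
read 'y': D → C
read 'x': C → F
read 'y': F → B

B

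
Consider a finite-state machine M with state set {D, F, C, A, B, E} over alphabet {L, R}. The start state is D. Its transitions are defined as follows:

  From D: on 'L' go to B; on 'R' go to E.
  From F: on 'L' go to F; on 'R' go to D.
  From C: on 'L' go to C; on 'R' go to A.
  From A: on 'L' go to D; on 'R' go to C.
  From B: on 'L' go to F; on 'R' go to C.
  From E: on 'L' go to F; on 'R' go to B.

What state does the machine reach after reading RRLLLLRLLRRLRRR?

B

D → E → B → F → F → F → F → D → B → F → D → E → F → D → E → B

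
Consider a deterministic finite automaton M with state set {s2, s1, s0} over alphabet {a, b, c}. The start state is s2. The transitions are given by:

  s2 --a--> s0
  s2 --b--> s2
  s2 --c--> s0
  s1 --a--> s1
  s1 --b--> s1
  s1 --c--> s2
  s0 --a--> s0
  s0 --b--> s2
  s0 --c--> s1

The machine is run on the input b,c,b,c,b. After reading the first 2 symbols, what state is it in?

start at s2
read 'b': s2 → s2
read 'c': s2 → s0
After 2 symbols: s0.

s0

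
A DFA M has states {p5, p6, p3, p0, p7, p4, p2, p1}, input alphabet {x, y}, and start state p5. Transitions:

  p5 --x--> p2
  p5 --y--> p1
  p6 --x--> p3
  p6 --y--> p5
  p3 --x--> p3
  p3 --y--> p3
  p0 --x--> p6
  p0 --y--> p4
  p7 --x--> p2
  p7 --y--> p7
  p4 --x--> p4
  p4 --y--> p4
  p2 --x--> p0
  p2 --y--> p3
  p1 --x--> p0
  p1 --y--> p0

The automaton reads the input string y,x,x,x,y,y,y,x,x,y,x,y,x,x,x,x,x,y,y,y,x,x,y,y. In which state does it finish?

start at p5
read 'y': p5 → p1
read 'x': p1 → p0
read 'x': p0 → p6
read 'x': p6 → p3
read 'y': p3 → p3
read 'y': p3 → p3
read 'y': p3 → p3
read 'x': p3 → p3
read 'x': p3 → p3
read 'y': p3 → p3
read 'x': p3 → p3
read 'y': p3 → p3
read 'x': p3 → p3
read 'x': p3 → p3
read 'x': p3 → p3
read 'x': p3 → p3
read 'x': p3 → p3
read 'y': p3 → p3
read 'y': p3 → p3
read 'y': p3 → p3
read 'x': p3 → p3
read 'x': p3 → p3
read 'y': p3 → p3
read 'y': p3 → p3

p3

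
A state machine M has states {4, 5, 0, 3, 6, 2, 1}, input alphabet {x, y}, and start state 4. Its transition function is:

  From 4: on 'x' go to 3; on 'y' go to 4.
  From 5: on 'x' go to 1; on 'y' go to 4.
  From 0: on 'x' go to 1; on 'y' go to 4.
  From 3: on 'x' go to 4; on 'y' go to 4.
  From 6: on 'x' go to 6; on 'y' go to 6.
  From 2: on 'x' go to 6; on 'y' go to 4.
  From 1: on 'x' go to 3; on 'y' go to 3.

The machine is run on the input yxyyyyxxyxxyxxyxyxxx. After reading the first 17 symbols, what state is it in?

4

Trace: 4 -y-> 4 -x-> 3 -y-> 4 -y-> 4 -y-> 4 -y-> 4 -x-> 3 -x-> 4 -y-> 4 -x-> 3 -x-> 4 -y-> 4 -x-> 3 -x-> 4 -y-> 4 -x-> 3 -y-> 4
After 17 symbols: 4.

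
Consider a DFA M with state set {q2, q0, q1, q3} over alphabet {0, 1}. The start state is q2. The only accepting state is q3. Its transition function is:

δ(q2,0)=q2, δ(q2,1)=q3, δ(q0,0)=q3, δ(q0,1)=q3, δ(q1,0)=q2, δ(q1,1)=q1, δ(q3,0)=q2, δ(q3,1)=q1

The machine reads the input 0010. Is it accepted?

No

q2 → q2 → q2 → q3 → q2
End state q2 is not accepting.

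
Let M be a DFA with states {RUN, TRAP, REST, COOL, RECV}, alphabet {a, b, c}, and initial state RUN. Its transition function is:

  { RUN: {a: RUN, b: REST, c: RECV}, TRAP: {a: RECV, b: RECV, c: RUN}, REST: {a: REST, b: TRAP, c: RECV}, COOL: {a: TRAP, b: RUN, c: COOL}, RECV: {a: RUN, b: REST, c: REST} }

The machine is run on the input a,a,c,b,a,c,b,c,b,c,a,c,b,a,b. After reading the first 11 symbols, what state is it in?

RUN

RUN → RUN → RUN → RECV → REST → REST → RECV → REST → RECV → REST → RECV → RUN
After 11 symbols: RUN.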